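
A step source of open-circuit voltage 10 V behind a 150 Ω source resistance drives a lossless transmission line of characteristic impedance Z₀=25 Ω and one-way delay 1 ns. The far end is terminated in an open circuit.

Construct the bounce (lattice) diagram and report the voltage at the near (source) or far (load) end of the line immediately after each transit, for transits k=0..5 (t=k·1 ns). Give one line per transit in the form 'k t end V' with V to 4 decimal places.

0 0 source 1.4286
1 1 load 2.8571
2 2 source 3.8776
3 3 load 4.8980
4 4 source 5.6268
5 5 load 6.3557

Γ_L=1.000000, Γ_S=0.714286; launch V₁=10·25/175=1.428571
k=0 src: V=1.4286
k=1 load: inc=1.428571, refl=1.428571·1.000000=1.4286; V=0.000000+1.428571+1.428571=2.8571
k=2 src: inc=1.428571, refl=1.428571·0.714286=1.0204; V=1.428571+1.428571+1.020408=3.8776
k=3 load: inc=1.020408, refl=1.020408·1.000000=1.0204; V=2.857143+1.020408+1.020408=4.8980
k=4 src: inc=1.020408, refl=1.020408·0.714286=0.7289; V=3.877551+1.020408+0.728863=5.6268
k=5 load: inc=0.728863, refl=0.728863·1.000000=0.7289; V=4.897959+0.728863+0.728863=6.3557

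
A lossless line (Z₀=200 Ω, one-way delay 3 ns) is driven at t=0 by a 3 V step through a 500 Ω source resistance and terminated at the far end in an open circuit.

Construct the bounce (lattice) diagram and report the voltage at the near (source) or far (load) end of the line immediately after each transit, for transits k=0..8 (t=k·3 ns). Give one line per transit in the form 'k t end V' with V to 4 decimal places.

Γ_L=1.000000, Γ_S=0.428571; launch V₁=3·200/700=0.857143
k=0 src: V=0.8571
k=1 load: inc=0.857143, refl=0.857143·1.000000=0.8571; V=0.000000+0.857143+0.857143=1.7143
k=2 src: inc=0.857143, refl=0.857143·0.428571=0.3673; V=0.857143+0.857143+0.367347=2.0816
k=3 load: inc=0.367347, refl=0.367347·1.000000=0.3673; V=1.714286+0.367347+0.367347=2.4490
k=4 src: inc=0.367347, refl=0.367347·0.428571=0.1574; V=2.081633+0.367347+0.157434=2.6064
k=5 load: inc=0.157434, refl=0.157434·1.000000=0.1574; V=2.448980+0.157434+0.157434=2.7638
k=6 src: inc=0.157434, refl=0.157434·0.428571=0.0675; V=2.606414+0.157434+0.067472=2.8313
k=7 load: inc=0.067472, refl=0.067472·1.000000=0.0675; V=2.763848+0.067472+0.067472=2.8988
k=8 src: inc=0.067472, refl=0.067472·0.428571=0.0289; V=2.831320+0.067472+0.028917=2.9277

0 0 source 0.8571
1 3 load 1.7143
2 6 source 2.0816
3 9 load 2.4490
4 12 source 2.6064
5 15 load 2.7638
6 18 source 2.8313
7 21 load 2.8988
8 24 source 2.9277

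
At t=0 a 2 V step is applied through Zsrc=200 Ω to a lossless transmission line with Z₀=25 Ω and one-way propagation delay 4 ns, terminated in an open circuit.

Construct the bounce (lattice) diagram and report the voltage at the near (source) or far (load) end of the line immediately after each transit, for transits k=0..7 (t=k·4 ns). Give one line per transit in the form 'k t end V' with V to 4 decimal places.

Γ_L=1.000000, Γ_S=0.777778; launch V₁=2·25/225=0.222222
k=0 src: V=0.2222
k=1 load: inc=0.222222, refl=0.222222·1.000000=0.2222; V=0.000000+0.222222+0.222222=0.4444
k=2 src: inc=0.222222, refl=0.222222·0.777778=0.1728; V=0.222222+0.222222+0.172840=0.6173
k=3 load: inc=0.172840, refl=0.172840·1.000000=0.1728; V=0.444444+0.172840+0.172840=0.7901
k=4 src: inc=0.172840, refl=0.172840·0.777778=0.1344; V=0.617284+0.172840+0.134431=0.9246
k=5 load: inc=0.134431, refl=0.134431·1.000000=0.1344; V=0.790123+0.134431+0.134431=1.0590
k=6 src: inc=0.134431, refl=0.134431·0.777778=0.1046; V=0.924554+0.134431+0.104557=1.1635
k=7 load: inc=0.104557, refl=0.104557·1.000000=0.1046; V=1.058985+0.104557+0.104557=1.2681

0 0 source 0.2222
1 4 load 0.4444
2 8 source 0.6173
3 12 load 0.7901
4 16 source 0.9246
5 20 load 1.0590
6 24 source 1.1635
7 28 load 1.2681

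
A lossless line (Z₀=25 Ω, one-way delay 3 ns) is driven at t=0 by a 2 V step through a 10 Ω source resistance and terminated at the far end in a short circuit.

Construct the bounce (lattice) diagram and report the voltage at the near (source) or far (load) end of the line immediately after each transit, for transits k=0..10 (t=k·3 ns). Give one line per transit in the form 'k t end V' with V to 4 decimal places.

0 0 source 1.4286
1 3 load 0.0000
2 6 source 0.6122
3 9 load 0.0000
4 12 source 0.2624
5 15 load 0.0000
6 18 source 0.1125
7 21 load 0.0000
8 24 source 0.0482
9 27 load 0.0000
10 30 source 0.0207

Γ_L=-1.000000, Γ_S=-0.428571; launch V₁=2·25/35=1.428571
k=0 src: V=1.4286
k=1 load: inc=1.428571, refl=1.428571·-1.000000=-1.4286; V=0.000000+1.428571+-1.428571=0.0000
k=2 src: inc=-1.428571, refl=-1.428571·-0.428571=0.6122; V=1.428571+-1.428571+0.612245=0.6122
k=3 load: inc=0.612245, refl=0.612245·-1.000000=-0.6122; V=0.000000+0.612245+-0.612245=0.0000
k=4 src: inc=-0.612245, refl=-0.612245·-0.428571=0.2624; V=0.612245+-0.612245+0.262391=0.2624
k=5 load: inc=0.262391, refl=0.262391·-1.000000=-0.2624; V=0.000000+0.262391+-0.262391=0.0000
k=6 src: inc=-0.262391, refl=-0.262391·-0.428571=0.1125; V=0.262391+-0.262391+0.112453=0.1125
k=7 load: inc=0.112453, refl=0.112453·-1.000000=-0.1125; V=0.000000+0.112453+-0.112453=0.0000
k=8 src: inc=-0.112453, refl=-0.112453·-0.428571=0.0482; V=0.112453+-0.112453+0.048194=0.0482
k=9 load: inc=0.048194, refl=0.048194·-1.000000=-0.0482; V=0.000000+0.048194+-0.048194=0.0000
k=10 src: inc=-0.048194, refl=-0.048194·-0.428571=0.0207; V=0.048194+-0.048194+0.020655=0.0207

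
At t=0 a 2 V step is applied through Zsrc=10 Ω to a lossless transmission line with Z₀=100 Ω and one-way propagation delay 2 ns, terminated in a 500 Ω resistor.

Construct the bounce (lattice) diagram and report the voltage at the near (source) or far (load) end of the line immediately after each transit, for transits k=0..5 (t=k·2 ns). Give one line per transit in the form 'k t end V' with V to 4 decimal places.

0 0 source 1.8182
1 2 load 3.0303
2 4 source 2.0386
3 6 load 1.3774
4 8 source 1.9184
5 10 load 2.2790

Γ_L=0.666667, Γ_S=-0.818182; launch V₁=2·100/110=1.818182
k=0 src: V=1.8182
k=1 load: inc=1.818182, refl=1.818182·0.666667=1.2121; V=0.000000+1.818182+1.212121=3.0303
k=2 src: inc=1.212121, refl=1.212121·-0.818182=-0.9917; V=1.818182+1.212121+-0.991736=2.0386
k=3 load: inc=-0.991736, refl=-0.991736·0.666667=-0.6612; V=3.030303+-0.991736+-0.661157=1.3774
k=4 src: inc=-0.661157, refl=-0.661157·-0.818182=0.5409; V=2.038567+-0.661157+0.540947=1.9184
k=5 load: inc=0.540947, refl=0.540947·0.666667=0.3606; V=1.377410+0.540947+0.360631=2.2790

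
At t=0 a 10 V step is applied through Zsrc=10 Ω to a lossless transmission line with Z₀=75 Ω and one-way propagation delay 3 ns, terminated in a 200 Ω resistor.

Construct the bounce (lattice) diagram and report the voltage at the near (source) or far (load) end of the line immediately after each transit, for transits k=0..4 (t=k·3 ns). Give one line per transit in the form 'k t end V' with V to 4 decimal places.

Γ_L=0.454545, Γ_S=-0.764706; launch V₁=10·75/85=8.823529
k=0 src: V=8.8235
k=1 load: inc=8.823529, refl=8.823529·0.454545=4.0107; V=0.000000+8.823529+4.010695=12.8342
k=2 src: inc=4.010695, refl=4.010695·-0.764706=-3.0670; V=8.823529+4.010695+-3.067002=9.7672
k=3 load: inc=-3.067002, refl=-3.067002·0.454545=-1.3941; V=12.834225+-3.067002+-1.394092=8.3731
k=4 src: inc=-1.394092, refl=-1.394092·-0.764706=1.0661; V=9.767222+-1.394092+1.066070=9.4392

0 0 source 8.8235
1 3 load 12.8342
2 6 source 9.7672
3 9 load 8.3731
4 12 source 9.4392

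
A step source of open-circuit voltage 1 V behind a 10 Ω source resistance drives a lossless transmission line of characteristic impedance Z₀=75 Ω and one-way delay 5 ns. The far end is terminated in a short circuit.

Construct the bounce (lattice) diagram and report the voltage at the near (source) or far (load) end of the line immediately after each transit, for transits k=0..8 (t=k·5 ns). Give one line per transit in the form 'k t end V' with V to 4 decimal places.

Γ_L=-1.000000, Γ_S=-0.764706; launch V₁=1·75/85=0.882353
k=0 src: V=0.8824
k=1 load: inc=0.882353, refl=0.882353·-1.000000=-0.8824; V=0.000000+0.882353+-0.882353=0.0000
k=2 src: inc=-0.882353, refl=-0.882353·-0.764706=0.6747; V=0.882353+-0.882353+0.674740=0.6747
k=3 load: inc=0.674740, refl=0.674740·-1.000000=-0.6747; V=0.000000+0.674740+-0.674740=0.0000
k=4 src: inc=-0.674740, refl=-0.674740·-0.764706=0.5160; V=0.674740+-0.674740+0.515978=0.5160
k=5 load: inc=0.515978, refl=0.515978·-1.000000=-0.5160; V=0.000000+0.515978+-0.515978=0.0000
k=6 src: inc=-0.515978, refl=-0.515978·-0.764706=0.3946; V=0.515978+-0.515978+0.394571=0.3946
k=7 load: inc=0.394571, refl=0.394571·-1.000000=-0.3946; V=0.000000+0.394571+-0.394571=0.0000
k=8 src: inc=-0.394571, refl=-0.394571·-0.764706=0.3017; V=0.394571+-0.394571+0.301731=0.3017

0 0 source 0.8824
1 5 load 0.0000
2 10 source 0.6747
3 15 load 0.0000
4 20 source 0.5160
5 25 load 0.0000
6 30 source 0.3946
7 35 load 0.0000
8 40 source 0.3017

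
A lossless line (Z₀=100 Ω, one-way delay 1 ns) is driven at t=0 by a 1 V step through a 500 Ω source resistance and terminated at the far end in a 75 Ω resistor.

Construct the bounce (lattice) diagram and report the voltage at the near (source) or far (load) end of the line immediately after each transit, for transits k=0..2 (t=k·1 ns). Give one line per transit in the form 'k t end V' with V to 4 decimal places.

0 0 source 0.1667
1 1 load 0.1429
2 2 source 0.1270

Γ_L=-0.142857, Γ_S=0.666667; launch V₁=1·100/600=0.166667
k=0 src: V=0.1667
k=1 load: inc=0.166667, refl=0.166667·-0.142857=-0.0238; V=0.000000+0.166667+-0.023810=0.1429
k=2 src: inc=-0.023810, refl=-0.023810·0.666667=-0.0159; V=0.166667+-0.023810+-0.015873=0.1270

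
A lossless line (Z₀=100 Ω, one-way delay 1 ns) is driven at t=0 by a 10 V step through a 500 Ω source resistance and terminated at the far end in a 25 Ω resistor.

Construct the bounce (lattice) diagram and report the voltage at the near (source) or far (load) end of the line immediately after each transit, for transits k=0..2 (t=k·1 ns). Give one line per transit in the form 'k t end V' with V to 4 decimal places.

0 0 source 1.6667
1 1 load 0.6667
2 2 source 0.0000

Γ_L=-0.600000, Γ_S=0.666667; launch V₁=10·100/600=1.666667
k=0 src: V=1.6667
k=1 load: inc=1.666667, refl=1.666667·-0.600000=-1.0000; V=0.000000+1.666667+-1.000000=0.6667
k=2 src: inc=-1.000000, refl=-1.000000·0.666667=-0.6667; V=1.666667+-1.000000+-0.666667=0.0000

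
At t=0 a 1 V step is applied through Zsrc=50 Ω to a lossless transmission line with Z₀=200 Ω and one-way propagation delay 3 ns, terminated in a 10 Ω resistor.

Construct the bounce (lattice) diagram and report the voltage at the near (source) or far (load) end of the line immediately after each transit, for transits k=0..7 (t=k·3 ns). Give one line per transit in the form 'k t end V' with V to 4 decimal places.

Γ_L=-0.904762, Γ_S=-0.600000; launch V₁=1·200/250=0.800000
k=0 src: V=0.8000
k=1 load: inc=0.800000, refl=0.800000·-0.904762=-0.7238; V=0.000000+0.800000+-0.723810=0.0762
k=2 src: inc=-0.723810, refl=-0.723810·-0.600000=0.4343; V=0.800000+-0.723810+0.434286=0.5105
k=3 load: inc=0.434286, refl=0.434286·-0.904762=-0.3929; V=0.076190+0.434286+-0.392925=0.1176
k=4 src: inc=-0.392925, refl=-0.392925·-0.600000=0.2358; V=0.510476+-0.392925+0.235755=0.3533
k=5 load: inc=0.235755, refl=0.235755·-0.904762=-0.2133; V=0.117551+0.235755+-0.213302=0.1400
k=6 src: inc=-0.213302, refl=-0.213302·-0.600000=0.1280; V=0.353306+-0.213302+0.127981=0.2680
k=7 load: inc=0.127981, refl=0.127981·-0.904762=-0.1158; V=0.140004+0.127981+-0.115793=0.1522

0 0 source 0.8000
1 3 load 0.0762
2 6 source 0.5105
3 9 load 0.1176
4 12 source 0.3533
5 15 load 0.1400
6 18 source 0.2680
7 21 load 0.1522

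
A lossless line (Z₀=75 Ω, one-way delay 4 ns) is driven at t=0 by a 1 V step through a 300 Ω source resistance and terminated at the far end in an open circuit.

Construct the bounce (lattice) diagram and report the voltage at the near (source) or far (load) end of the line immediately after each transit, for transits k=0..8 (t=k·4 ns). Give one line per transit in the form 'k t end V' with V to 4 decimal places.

0 0 source 0.2000
1 4 load 0.4000
2 8 source 0.5200
3 12 load 0.6400
4 16 source 0.7120
5 20 load 0.7840
6 24 source 0.8272
7 28 load 0.8704
8 32 source 0.8963

Γ_L=1.000000, Γ_S=0.600000; launch V₁=1·75/375=0.200000
k=0 src: V=0.2000
k=1 load: inc=0.200000, refl=0.200000·1.000000=0.2000; V=0.000000+0.200000+0.200000=0.4000
k=2 src: inc=0.200000, refl=0.200000·0.600000=0.1200; V=0.200000+0.200000+0.120000=0.5200
k=3 load: inc=0.120000, refl=0.120000·1.000000=0.1200; V=0.400000+0.120000+0.120000=0.6400
k=4 src: inc=0.120000, refl=0.120000·0.600000=0.0720; V=0.520000+0.120000+0.072000=0.7120
k=5 load: inc=0.072000, refl=0.072000·1.000000=0.0720; V=0.640000+0.072000+0.072000=0.7840
k=6 src: inc=0.072000, refl=0.072000·0.600000=0.0432; V=0.712000+0.072000+0.043200=0.8272
k=7 load: inc=0.043200, refl=0.043200·1.000000=0.0432; V=0.784000+0.043200+0.043200=0.8704
k=8 src: inc=0.043200, refl=0.043200·0.600000=0.0259; V=0.827200+0.043200+0.025920=0.8963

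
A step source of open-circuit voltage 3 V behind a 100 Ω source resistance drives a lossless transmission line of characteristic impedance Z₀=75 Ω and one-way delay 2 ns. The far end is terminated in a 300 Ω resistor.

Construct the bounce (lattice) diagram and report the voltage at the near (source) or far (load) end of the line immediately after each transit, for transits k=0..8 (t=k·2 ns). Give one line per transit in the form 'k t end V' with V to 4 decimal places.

0 0 source 1.2857
1 2 load 2.0571
2 4 source 2.1673
3 6 load 2.2335
4 8 source 2.2429
5 10 load 2.2486
6 12 source 2.2494
7 14 load 2.2499
8 16 source 2.2499

Γ_L=0.600000, Γ_S=0.142857; launch V₁=3·75/175=1.285714
k=0 src: V=1.2857
k=1 load: inc=1.285714, refl=1.285714·0.600000=0.7714; V=0.000000+1.285714+0.771429=2.0571
k=2 src: inc=0.771429, refl=0.771429·0.142857=0.1102; V=1.285714+0.771429+0.110204=2.1673
k=3 load: inc=0.110204, refl=0.110204·0.600000=0.0661; V=2.057143+0.110204+0.066122=2.2335
k=4 src: inc=0.066122, refl=0.066122·0.142857=0.0094; V=2.167347+0.066122+0.009446=2.2429
k=5 load: inc=0.009446, refl=0.009446·0.600000=0.0057; V=2.233469+0.009446+0.005668=2.2486
k=6 src: inc=0.005668, refl=0.005668·0.142857=0.0008; V=2.242915+0.005668+0.000810=2.2494
k=7 load: inc=0.000810, refl=0.000810·0.600000=0.0005; V=2.248583+0.000810+0.000486=2.2499
k=8 src: inc=0.000486, refl=0.000486·0.142857=0.0001; V=2.249393+0.000486+0.000069=2.2499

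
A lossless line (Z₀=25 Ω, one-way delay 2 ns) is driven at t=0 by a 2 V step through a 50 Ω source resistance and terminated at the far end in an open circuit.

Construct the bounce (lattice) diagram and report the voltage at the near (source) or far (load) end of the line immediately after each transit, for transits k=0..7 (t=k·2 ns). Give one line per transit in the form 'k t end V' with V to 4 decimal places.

0 0 source 0.6667
1 2 load 1.3333
2 4 source 1.5556
3 6 load 1.7778
4 8 source 1.8519
5 10 load 1.9259
6 12 source 1.9506
7 14 load 1.9753

Γ_L=1.000000, Γ_S=0.333333; launch V₁=2·25/75=0.666667
k=0 src: V=0.6667
k=1 load: inc=0.666667, refl=0.666667·1.000000=0.6667; V=0.000000+0.666667+0.666667=1.3333
k=2 src: inc=0.666667, refl=0.666667·0.333333=0.2222; V=0.666667+0.666667+0.222222=1.5556
k=3 load: inc=0.222222, refl=0.222222·1.000000=0.2222; V=1.333333+0.222222+0.222222=1.7778
k=4 src: inc=0.222222, refl=0.222222·0.333333=0.0741; V=1.555556+0.222222+0.074074=1.8519
k=5 load: inc=0.074074, refl=0.074074·1.000000=0.0741; V=1.777778+0.074074+0.074074=1.9259
k=6 src: inc=0.074074, refl=0.074074·0.333333=0.0247; V=1.851852+0.074074+0.024691=1.9506
k=7 load: inc=0.024691, refl=0.024691·1.000000=0.0247; V=1.925926+0.024691+0.024691=1.9753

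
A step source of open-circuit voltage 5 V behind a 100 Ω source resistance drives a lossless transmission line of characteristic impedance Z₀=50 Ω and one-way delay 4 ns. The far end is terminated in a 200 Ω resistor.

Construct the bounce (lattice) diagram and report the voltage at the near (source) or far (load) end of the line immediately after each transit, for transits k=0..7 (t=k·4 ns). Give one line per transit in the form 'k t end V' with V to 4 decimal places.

Γ_L=0.600000, Γ_S=0.333333; launch V₁=5·50/150=1.666667
k=0 src: V=1.6667
k=1 load: inc=1.666667, refl=1.666667·0.600000=1.0000; V=0.000000+1.666667+1.000000=2.6667
k=2 src: inc=1.000000, refl=1.000000·0.333333=0.3333; V=1.666667+1.000000+0.333333=3.0000
k=3 load: inc=0.333333, refl=0.333333·0.600000=0.2000; V=2.666667+0.333333+0.200000=3.2000
k=4 src: inc=0.200000, refl=0.200000·0.333333=0.0667; V=3.000000+0.200000+0.066667=3.2667
k=5 load: inc=0.066667, refl=0.066667·0.600000=0.0400; V=3.200000+0.066667+0.040000=3.3067
k=6 src: inc=0.040000, refl=0.040000·0.333333=0.0133; V=3.266667+0.040000+0.013333=3.3200
k=7 load: inc=0.013333, refl=0.013333·0.600000=0.0080; V=3.306667+0.013333+0.008000=3.3280

0 0 source 1.6667
1 4 load 2.6667
2 8 source 3.0000
3 12 load 3.2000
4 16 source 3.2667
5 20 load 3.3067
6 24 source 3.3200
7 28 load 3.3280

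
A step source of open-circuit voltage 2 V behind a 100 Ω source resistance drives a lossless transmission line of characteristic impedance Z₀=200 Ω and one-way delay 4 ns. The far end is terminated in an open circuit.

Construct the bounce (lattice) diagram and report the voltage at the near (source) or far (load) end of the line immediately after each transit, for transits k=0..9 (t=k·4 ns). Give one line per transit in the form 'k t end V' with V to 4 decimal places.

0 0 source 1.3333
1 4 load 2.6667
2 8 source 2.2222
3 12 load 1.7778
4 16 source 1.9259
5 20 load 2.0741
6 24 source 2.0247
7 28 load 1.9753
8 32 source 1.9918
9 36 load 2.0082

Γ_L=1.000000, Γ_S=-0.333333; launch V₁=2·200/300=1.333333
k=0 src: V=1.3333
k=1 load: inc=1.333333, refl=1.333333·1.000000=1.3333; V=0.000000+1.333333+1.333333=2.6667
k=2 src: inc=1.333333, refl=1.333333·-0.333333=-0.4444; V=1.333333+1.333333+-0.444444=2.2222
k=3 load: inc=-0.444444, refl=-0.444444·1.000000=-0.4444; V=2.666667+-0.444444+-0.444444=1.7778
k=4 src: inc=-0.444444, refl=-0.444444·-0.333333=0.1481; V=2.222222+-0.444444+0.148148=1.9259
k=5 load: inc=0.148148, refl=0.148148·1.000000=0.1481; V=1.777778+0.148148+0.148148=2.0741
k=6 src: inc=0.148148, refl=0.148148·-0.333333=-0.0494; V=1.925926+0.148148+-0.049383=2.0247
k=7 load: inc=-0.049383, refl=-0.049383·1.000000=-0.0494; V=2.074074+-0.049383+-0.049383=1.9753
k=8 src: inc=-0.049383, refl=-0.049383·-0.333333=0.0165; V=2.024691+-0.049383+0.016461=1.9918
k=9 load: inc=0.016461, refl=0.016461·1.000000=0.0165; V=1.975309+0.016461+0.016461=2.0082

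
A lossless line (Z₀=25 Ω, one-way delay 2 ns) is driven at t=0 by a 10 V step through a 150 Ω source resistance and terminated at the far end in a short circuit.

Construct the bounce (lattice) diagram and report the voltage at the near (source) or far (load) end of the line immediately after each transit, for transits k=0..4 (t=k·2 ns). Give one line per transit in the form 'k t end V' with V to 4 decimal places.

Γ_L=-1.000000, Γ_S=0.714286; launch V₁=10·25/175=1.428571
k=0 src: V=1.4286
k=1 load: inc=1.428571, refl=1.428571·-1.000000=-1.4286; V=0.000000+1.428571+-1.428571=0.0000
k=2 src: inc=-1.428571, refl=-1.428571·0.714286=-1.0204; V=1.428571+-1.428571+-1.020408=-1.0204
k=3 load: inc=-1.020408, refl=-1.020408·-1.000000=1.0204; V=0.000000+-1.020408+1.020408=0.0000
k=4 src: inc=1.020408, refl=1.020408·0.714286=0.7289; V=-1.020408+1.020408+0.728863=0.7289

0 0 source 1.4286
1 2 load 0.0000
2 4 source -1.0204
3 6 load 0.0000
4 8 source 0.7289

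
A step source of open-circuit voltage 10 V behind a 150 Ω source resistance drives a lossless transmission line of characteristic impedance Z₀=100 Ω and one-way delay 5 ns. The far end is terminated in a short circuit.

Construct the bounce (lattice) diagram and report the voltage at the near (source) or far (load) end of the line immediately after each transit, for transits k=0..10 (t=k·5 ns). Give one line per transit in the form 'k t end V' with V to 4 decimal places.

0 0 source 4.0000
1 5 load 0.0000
2 10 source -0.8000
3 15 load 0.0000
4 20 source 0.1600
5 25 load 0.0000
6 30 source -0.0320
7 35 load 0.0000
8 40 source 0.0064
9 45 load 0.0000
10 50 source -0.0013

Γ_L=-1.000000, Γ_S=0.200000; launch V₁=10·100/250=4.000000
k=0 src: V=4.0000
k=1 load: inc=4.000000, refl=4.000000·-1.000000=-4.0000; V=0.000000+4.000000+-4.000000=0.0000
k=2 src: inc=-4.000000, refl=-4.000000·0.200000=-0.8000; V=4.000000+-4.000000+-0.800000=-0.8000
k=3 load: inc=-0.800000, refl=-0.800000·-1.000000=0.8000; V=0.000000+-0.800000+0.800000=0.0000
k=4 src: inc=0.800000, refl=0.800000·0.200000=0.1600; V=-0.800000+0.800000+0.160000=0.1600
k=5 load: inc=0.160000, refl=0.160000·-1.000000=-0.1600; V=0.000000+0.160000+-0.160000=0.0000
k=6 src: inc=-0.160000, refl=-0.160000·0.200000=-0.0320; V=0.160000+-0.160000+-0.032000=-0.0320
k=7 load: inc=-0.032000, refl=-0.032000·-1.000000=0.0320; V=0.000000+-0.032000+0.032000=0.0000
k=8 src: inc=0.032000, refl=0.032000·0.200000=0.0064; V=-0.032000+0.032000+0.006400=0.0064
k=9 load: inc=0.006400, refl=0.006400·-1.000000=-0.0064; V=0.000000+0.006400+-0.006400=0.0000
k=10 src: inc=-0.006400, refl=-0.006400·0.200000=-0.0013; V=0.006400+-0.006400+-0.001280=-0.0013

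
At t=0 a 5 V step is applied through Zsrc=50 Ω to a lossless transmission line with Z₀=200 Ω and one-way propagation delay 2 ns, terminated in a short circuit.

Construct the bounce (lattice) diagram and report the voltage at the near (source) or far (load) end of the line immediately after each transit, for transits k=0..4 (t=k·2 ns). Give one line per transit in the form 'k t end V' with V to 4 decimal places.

0 0 source 4.0000
1 2 load 0.0000
2 4 source 2.4000
3 6 load 0.0000
4 8 source 1.4400

Γ_L=-1.000000, Γ_S=-0.600000; launch V₁=5·200/250=4.000000
k=0 src: V=4.0000
k=1 load: inc=4.000000, refl=4.000000·-1.000000=-4.0000; V=0.000000+4.000000+-4.000000=0.0000
k=2 src: inc=-4.000000, refl=-4.000000·-0.600000=2.4000; V=4.000000+-4.000000+2.400000=2.4000
k=3 load: inc=2.400000, refl=2.400000·-1.000000=-2.4000; V=0.000000+2.400000+-2.400000=0.0000
k=4 src: inc=-2.400000, refl=-2.400000·-0.600000=1.4400; V=2.400000+-2.400000+1.440000=1.4400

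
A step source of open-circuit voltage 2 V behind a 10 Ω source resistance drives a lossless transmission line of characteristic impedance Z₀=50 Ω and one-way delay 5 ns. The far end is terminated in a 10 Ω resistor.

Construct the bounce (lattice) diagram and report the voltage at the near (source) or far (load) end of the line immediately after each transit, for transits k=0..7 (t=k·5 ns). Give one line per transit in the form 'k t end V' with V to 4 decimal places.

0 0 source 1.6667
1 5 load 0.5556
2 10 source 1.2963
3 15 load 0.8025
4 20 source 1.1317
5 25 load 0.9122
6 30 source 1.0585
7 35 load 0.9610

Γ_L=-0.666667, Γ_S=-0.666667; launch V₁=2·50/60=1.666667
k=0 src: V=1.6667
k=1 load: inc=1.666667, refl=1.666667·-0.666667=-1.1111; V=0.000000+1.666667+-1.111111=0.5556
k=2 src: inc=-1.111111, refl=-1.111111·-0.666667=0.7407; V=1.666667+-1.111111+0.740741=1.2963
k=3 load: inc=0.740741, refl=0.740741·-0.666667=-0.4938; V=0.555556+0.740741+-0.493827=0.8025
k=4 src: inc=-0.493827, refl=-0.493827·-0.666667=0.3292; V=1.296296+-0.493827+0.329218=1.1317
k=5 load: inc=0.329218, refl=0.329218·-0.666667=-0.2195; V=0.802469+0.329218+-0.219479=0.9122
k=6 src: inc=-0.219479, refl=-0.219479·-0.666667=0.1463; V=1.131687+-0.219479+0.146319=1.0585
k=7 load: inc=0.146319, refl=0.146319·-0.666667=-0.0975; V=0.912209+0.146319+-0.097546=0.9610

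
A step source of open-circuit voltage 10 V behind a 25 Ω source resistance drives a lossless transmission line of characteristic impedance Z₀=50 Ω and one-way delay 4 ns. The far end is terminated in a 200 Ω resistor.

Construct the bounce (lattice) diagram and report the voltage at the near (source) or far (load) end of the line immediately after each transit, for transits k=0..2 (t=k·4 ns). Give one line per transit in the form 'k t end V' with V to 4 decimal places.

Γ_L=0.600000, Γ_S=-0.333333; launch V₁=10·50/75=6.666667
k=0 src: V=6.6667
k=1 load: inc=6.666667, refl=6.666667·0.600000=4.0000; V=0.000000+6.666667+4.000000=10.6667
k=2 src: inc=4.000000, refl=4.000000·-0.333333=-1.3333; V=6.666667+4.000000+-1.333333=9.3333

0 0 source 6.6667
1 4 load 10.6667
2 8 source 9.3333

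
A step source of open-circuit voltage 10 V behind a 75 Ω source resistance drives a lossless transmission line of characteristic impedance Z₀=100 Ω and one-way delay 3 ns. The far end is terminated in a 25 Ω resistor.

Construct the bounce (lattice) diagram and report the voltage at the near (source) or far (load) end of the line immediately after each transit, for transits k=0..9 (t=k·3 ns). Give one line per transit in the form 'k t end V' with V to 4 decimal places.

Γ_L=-0.600000, Γ_S=-0.142857; launch V₁=10·100/175=5.714286
k=0 src: V=5.7143
k=1 load: inc=5.714286, refl=5.714286·-0.600000=-3.4286; V=0.000000+5.714286+-3.428571=2.2857
k=2 src: inc=-3.428571, refl=-3.428571·-0.142857=0.4898; V=5.714286+-3.428571+0.489796=2.7755
k=3 load: inc=0.489796, refl=0.489796·-0.600000=-0.2939; V=2.285714+0.489796+-0.293878=2.4816
k=4 src: inc=-0.293878, refl=-0.293878·-0.142857=0.0420; V=2.775510+-0.293878+0.041983=2.5236
k=5 load: inc=0.041983, refl=0.041983·-0.600000=-0.0252; V=2.481633+0.041983+-0.025190=2.4984
k=6 src: inc=-0.025190, refl=-0.025190·-0.142857=0.0036; V=2.523615+-0.025190+0.003599=2.5020
k=7 load: inc=0.003599, refl=0.003599·-0.600000=-0.0022; V=2.498426+0.003599+-0.002159=2.4999
k=8 src: inc=-0.002159, refl=-0.002159·-0.142857=0.0003; V=2.502024+-0.002159+0.000308=2.5002
k=9 load: inc=0.000308, refl=0.000308·-0.600000=-0.0002; V=2.499865+0.000308+-0.000185=2.5000

0 0 source 5.7143
1 3 load 2.2857
2 6 source 2.7755
3 9 load 2.4816
4 12 source 2.5236
5 15 load 2.4984
6 18 source 2.5020
7 21 load 2.4999
8 24 source 2.5002
9 27 load 2.5000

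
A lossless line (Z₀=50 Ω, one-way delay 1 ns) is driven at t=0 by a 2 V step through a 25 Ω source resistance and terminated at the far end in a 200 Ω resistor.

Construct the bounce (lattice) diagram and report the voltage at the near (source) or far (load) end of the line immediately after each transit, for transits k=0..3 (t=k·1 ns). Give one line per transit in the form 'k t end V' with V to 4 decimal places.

0 0 source 1.3333
1 1 load 2.1333
2 2 source 1.8667
3 3 load 1.7067

Γ_L=0.600000, Γ_S=-0.333333; launch V₁=2·50/75=1.333333
k=0 src: V=1.3333
k=1 load: inc=1.333333, refl=1.333333·0.600000=0.8000; V=0.000000+1.333333+0.800000=2.1333
k=2 src: inc=0.800000, refl=0.800000·-0.333333=-0.2667; V=1.333333+0.800000+-0.266667=1.8667
k=3 load: inc=-0.266667, refl=-0.266667·0.600000=-0.1600; V=2.133333+-0.266667+-0.160000=1.7067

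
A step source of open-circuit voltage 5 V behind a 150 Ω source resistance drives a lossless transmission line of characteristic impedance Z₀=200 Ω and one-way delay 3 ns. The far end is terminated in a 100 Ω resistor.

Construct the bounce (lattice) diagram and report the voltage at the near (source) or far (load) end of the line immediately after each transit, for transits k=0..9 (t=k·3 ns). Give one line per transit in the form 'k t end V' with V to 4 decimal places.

Γ_L=-0.333333, Γ_S=-0.142857; launch V₁=5·200/350=2.857143
k=0 src: V=2.8571
k=1 load: inc=2.857143, refl=2.857143·-0.333333=-0.9524; V=0.000000+2.857143+-0.952381=1.9048
k=2 src: inc=-0.952381, refl=-0.952381·-0.142857=0.1361; V=2.857143+-0.952381+0.136054=2.0408
k=3 load: inc=0.136054, refl=0.136054·-0.333333=-0.0454; V=1.904762+0.136054+-0.045351=1.9955
k=4 src: inc=-0.045351, refl=-0.045351·-0.142857=0.0065; V=2.040816+-0.045351+0.006479=2.0019
k=5 load: inc=0.006479, refl=0.006479·-0.333333=-0.0022; V=1.995465+0.006479+-0.002160=1.9998
k=6 src: inc=-0.002160, refl=-0.002160·-0.142857=0.0003; V=2.001944+-0.002160+0.000309=2.0001
k=7 load: inc=0.000309, refl=0.000309·-0.333333=-0.0001; V=1.999784+0.000309+-0.000103=2.0000
k=8 src: inc=-0.000103, refl=-0.000103·-0.142857=0.0000; V=2.000093+-0.000103+0.000015=2.0000
k=9 load: inc=0.000015, refl=0.000015·-0.333333=-0.0000; V=1.999990+0.000015+-0.000005=2.0000

0 0 source 2.8571
1 3 load 1.9048
2 6 source 2.0408
3 9 load 1.9955
4 12 source 2.0019
5 15 load 1.9998
6 18 source 2.0001
7 21 load 2.0000
8 24 source 2.0000
9 27 load 2.0000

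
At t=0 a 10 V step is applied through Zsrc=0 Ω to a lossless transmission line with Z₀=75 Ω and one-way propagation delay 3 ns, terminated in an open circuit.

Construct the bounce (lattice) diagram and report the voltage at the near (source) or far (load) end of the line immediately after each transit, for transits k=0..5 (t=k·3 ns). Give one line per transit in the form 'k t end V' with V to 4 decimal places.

0 0 source 10.0000
1 3 load 20.0000
2 6 source 10.0000
3 9 load 0.0000
4 12 source 10.0000
5 15 load 20.0000

Γ_L=1.000000, Γ_S=-1.000000; launch V₁=10·75/75=10.000000
k=0 src: V=10.0000
k=1 load: inc=10.000000, refl=10.000000·1.000000=10.0000; V=0.000000+10.000000+10.000000=20.0000
k=2 src: inc=10.000000, refl=10.000000·-1.000000=-10.0000; V=10.000000+10.000000+-10.000000=10.0000
k=3 load: inc=-10.000000, refl=-10.000000·1.000000=-10.0000; V=20.000000+-10.000000+-10.000000=0.0000
k=4 src: inc=-10.000000, refl=-10.000000·-1.000000=10.0000; V=10.000000+-10.000000+10.000000=10.0000
k=5 load: inc=10.000000, refl=10.000000·1.000000=10.0000; V=0.000000+10.000000+10.000000=20.0000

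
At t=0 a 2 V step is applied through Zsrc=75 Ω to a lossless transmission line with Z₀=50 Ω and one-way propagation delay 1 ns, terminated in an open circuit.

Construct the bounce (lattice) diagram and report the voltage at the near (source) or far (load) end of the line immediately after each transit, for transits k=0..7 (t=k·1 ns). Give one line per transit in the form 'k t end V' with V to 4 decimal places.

0 0 source 0.8000
1 1 load 1.6000
2 2 source 1.7600
3 3 load 1.9200
4 4 source 1.9520
5 5 load 1.9840
6 6 source 1.9904
7 7 load 1.9968

Γ_L=1.000000, Γ_S=0.200000; launch V₁=2·50/125=0.800000
k=0 src: V=0.8000
k=1 load: inc=0.800000, refl=0.800000·1.000000=0.8000; V=0.000000+0.800000+0.800000=1.6000
k=2 src: inc=0.800000, refl=0.800000·0.200000=0.1600; V=0.800000+0.800000+0.160000=1.7600
k=3 load: inc=0.160000, refl=0.160000·1.000000=0.1600; V=1.600000+0.160000+0.160000=1.9200
k=4 src: inc=0.160000, refl=0.160000·0.200000=0.0320; V=1.760000+0.160000+0.032000=1.9520
k=5 load: inc=0.032000, refl=0.032000·1.000000=0.0320; V=1.920000+0.032000+0.032000=1.9840
k=6 src: inc=0.032000, refl=0.032000·0.200000=0.0064; V=1.952000+0.032000+0.006400=1.9904
k=7 load: inc=0.006400, refl=0.006400·1.000000=0.0064; V=1.984000+0.006400+0.006400=1.9968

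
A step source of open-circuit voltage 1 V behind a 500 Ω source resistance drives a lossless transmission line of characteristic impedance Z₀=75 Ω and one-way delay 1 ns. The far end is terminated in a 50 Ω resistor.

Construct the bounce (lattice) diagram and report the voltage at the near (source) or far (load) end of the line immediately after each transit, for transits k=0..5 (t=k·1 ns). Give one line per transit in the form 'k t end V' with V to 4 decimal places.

0 0 source 0.1304
1 1 load 0.1043
2 2 source 0.0851
3 3 load 0.0889
4 4 source 0.0918
5 5 load 0.0912

Γ_L=-0.200000, Γ_S=0.739130; launch V₁=1·75/575=0.130435
k=0 src: V=0.1304
k=1 load: inc=0.130435, refl=0.130435·-0.200000=-0.0261; V=0.000000+0.130435+-0.026087=0.1043
k=2 src: inc=-0.026087, refl=-0.026087·0.739130=-0.0193; V=0.130435+-0.026087+-0.019282=0.0851
k=3 load: inc=-0.019282, refl=-0.019282·-0.200000=0.0039; V=0.104348+-0.019282+0.003856=0.0889
k=4 src: inc=0.003856, refl=0.003856·0.739130=0.0029; V=0.085066+0.003856+0.002850=0.0918
k=5 load: inc=0.002850, refl=0.002850·-0.200000=-0.0006; V=0.088922+0.002850+-0.000570=0.0912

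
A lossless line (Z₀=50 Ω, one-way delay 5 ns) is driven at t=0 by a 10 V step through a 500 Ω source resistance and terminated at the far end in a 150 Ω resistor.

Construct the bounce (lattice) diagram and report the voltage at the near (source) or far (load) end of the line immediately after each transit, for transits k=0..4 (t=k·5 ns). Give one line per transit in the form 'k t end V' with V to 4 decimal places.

0 0 source 0.9091
1 5 load 1.3636
2 10 source 1.7355
3 15 load 1.9215
4 20 source 2.0736

Γ_L=0.500000, Γ_S=0.818182; launch V₁=10·50/550=0.909091
k=0 src: V=0.9091
k=1 load: inc=0.909091, refl=0.909091·0.500000=0.4545; V=0.000000+0.909091+0.454545=1.3636
k=2 src: inc=0.454545, refl=0.454545·0.818182=0.3719; V=0.909091+0.454545+0.371901=1.7355
k=3 load: inc=0.371901, refl=0.371901·0.500000=0.1860; V=1.363636+0.371901+0.185950=1.9215
k=4 src: inc=0.185950, refl=0.185950·0.818182=0.1521; V=1.735537+0.185950+0.152141=2.0736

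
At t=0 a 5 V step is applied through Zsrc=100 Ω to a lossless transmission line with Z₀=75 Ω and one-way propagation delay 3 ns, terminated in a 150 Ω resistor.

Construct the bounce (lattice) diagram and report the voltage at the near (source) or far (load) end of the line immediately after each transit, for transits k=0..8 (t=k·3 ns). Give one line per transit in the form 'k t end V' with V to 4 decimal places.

Γ_L=0.333333, Γ_S=0.142857; launch V₁=5·75/175=2.142857
k=0 src: V=2.1429
k=1 load: inc=2.142857, refl=2.142857·0.333333=0.7143; V=0.000000+2.142857+0.714286=2.8571
k=2 src: inc=0.714286, refl=0.714286·0.142857=0.1020; V=2.142857+0.714286+0.102041=2.9592
k=3 load: inc=0.102041, refl=0.102041·0.333333=0.0340; V=2.857143+0.102041+0.034014=2.9932
k=4 src: inc=0.034014, refl=0.034014·0.142857=0.0049; V=2.959184+0.034014+0.004859=2.9981
k=5 load: inc=0.004859, refl=0.004859·0.333333=0.0016; V=2.993197+0.004859+0.001620=2.9997
k=6 src: inc=0.001620, refl=0.001620·0.142857=0.0002; V=2.998056+0.001620+0.000231=2.9999
k=7 load: inc=0.000231, refl=0.000231·0.333333=0.0001; V=2.999676+0.000231+0.000077=3.0000
k=8 src: inc=0.000077, refl=0.000077·0.142857=0.0000; V=2.999907+0.000077+0.000011=3.0000

0 0 source 2.1429
1 3 load 2.8571
2 6 source 2.9592
3 9 load 2.9932
4 12 source 2.9981
5 15 load 2.9997
6 18 source 2.9999
7 21 load 3.0000
8 24 source 3.0000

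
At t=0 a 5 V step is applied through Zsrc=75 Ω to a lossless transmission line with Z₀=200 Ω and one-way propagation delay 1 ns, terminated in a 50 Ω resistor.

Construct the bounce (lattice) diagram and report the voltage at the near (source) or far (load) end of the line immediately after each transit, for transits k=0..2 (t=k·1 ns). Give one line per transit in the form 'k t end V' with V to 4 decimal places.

Γ_L=-0.600000, Γ_S=-0.454545; launch V₁=5·200/275=3.636364
k=0 src: V=3.6364
k=1 load: inc=3.636364, refl=3.636364·-0.600000=-2.1818; V=0.000000+3.636364+-2.181818=1.4545
k=2 src: inc=-2.181818, refl=-2.181818·-0.454545=0.9917; V=3.636364+-2.181818+0.991736=2.4463

0 0 source 3.6364
1 1 load 1.4545
2 2 source 2.4463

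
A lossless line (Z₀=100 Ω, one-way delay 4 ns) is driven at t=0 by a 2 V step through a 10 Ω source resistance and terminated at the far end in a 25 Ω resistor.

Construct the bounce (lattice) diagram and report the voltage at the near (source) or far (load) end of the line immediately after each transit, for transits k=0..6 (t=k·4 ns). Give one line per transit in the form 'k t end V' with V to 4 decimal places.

Γ_L=-0.600000, Γ_S=-0.818182; launch V₁=2·100/110=1.818182
k=0 src: V=1.8182
k=1 load: inc=1.818182, refl=1.818182·-0.600000=-1.0909; V=0.000000+1.818182+-1.090909=0.7273
k=2 src: inc=-1.090909, refl=-1.090909·-0.818182=0.8926; V=1.818182+-1.090909+0.892562=1.6198
k=3 load: inc=0.892562, refl=0.892562·-0.600000=-0.5355; V=0.727273+0.892562+-0.535537=1.0843
k=4 src: inc=-0.535537, refl=-0.535537·-0.818182=0.4382; V=1.619835+-0.535537+0.438167=1.5225
k=5 load: inc=0.438167, refl=0.438167·-0.600000=-0.2629; V=1.084298+0.438167+-0.262900=1.2596
k=6 src: inc=-0.262900, refl=-0.262900·-0.818182=0.2151; V=1.522464+-0.262900+0.215100=1.4747

0 0 source 1.8182
1 4 load 0.7273
2 8 source 1.6198
3 12 load 1.0843
4 16 source 1.5225
5 20 load 1.2596
6 24 source 1.4747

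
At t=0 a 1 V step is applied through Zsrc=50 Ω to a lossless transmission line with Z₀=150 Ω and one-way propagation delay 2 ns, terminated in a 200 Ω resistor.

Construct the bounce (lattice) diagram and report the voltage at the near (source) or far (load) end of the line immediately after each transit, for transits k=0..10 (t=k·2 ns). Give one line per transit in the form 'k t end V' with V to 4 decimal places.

Γ_L=0.142857, Γ_S=-0.500000; launch V₁=1·150/200=0.750000
k=0 src: V=0.7500
k=1 load: inc=0.750000, refl=0.750000·0.142857=0.1071; V=0.000000+0.750000+0.107143=0.8571
k=2 src: inc=0.107143, refl=0.107143·-0.500000=-0.0536; V=0.750000+0.107143+-0.053571=0.8036
k=3 load: inc=-0.053571, refl=-0.053571·0.142857=-0.0077; V=0.857143+-0.053571+-0.007653=0.7959
k=4 src: inc=-0.007653, refl=-0.007653·-0.500000=0.0038; V=0.803571+-0.007653+0.003827=0.7997
k=5 load: inc=0.003827, refl=0.003827·0.142857=0.0005; V=0.795918+0.003827+0.000547=0.8003
k=6 src: inc=0.000547, refl=0.000547·-0.500000=-0.0003; V=0.799745+0.000547+-0.000273=0.8000
k=7 load: inc=-0.000273, refl=-0.000273·0.142857=-0.0000; V=0.800292+-0.000273+-0.000039=0.8000
k=8 src: inc=-0.000039, refl=-0.000039·-0.500000=0.0000; V=0.800018+-0.000039+0.000020=0.8000
k=9 load: inc=0.000020, refl=0.000020·0.142857=0.0000; V=0.799979+0.000020+0.000003=0.8000
k=10 src: inc=0.000003, refl=0.000003·-0.500000=-0.0000; V=0.799999+0.000003+-0.000001=0.8000

0 0 source 0.7500
1 2 load 0.8571
2 4 source 0.8036
3 6 load 0.7959
4 8 source 0.7997
5 10 load 0.8003
6 12 source 0.8000
7 14 load 0.8000
8 16 source 0.8000
9 18 load 0.8000
10 20 source 0.8000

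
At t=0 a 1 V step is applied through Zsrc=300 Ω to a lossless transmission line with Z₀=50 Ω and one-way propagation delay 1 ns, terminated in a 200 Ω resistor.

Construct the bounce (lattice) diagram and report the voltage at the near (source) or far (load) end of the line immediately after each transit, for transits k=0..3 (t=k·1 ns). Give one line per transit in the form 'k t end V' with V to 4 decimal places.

Γ_L=0.600000, Γ_S=0.714286; launch V₁=1·50/350=0.142857
k=0 src: V=0.1429
k=1 load: inc=0.142857, refl=0.142857·0.600000=0.0857; V=0.000000+0.142857+0.085714=0.2286
k=2 src: inc=0.085714, refl=0.085714·0.714286=0.0612; V=0.142857+0.085714+0.061224=0.2898
k=3 load: inc=0.061224, refl=0.061224·0.600000=0.0367; V=0.228571+0.061224+0.036735=0.3265

0 0 source 0.1429
1 1 load 0.2286
2 2 source 0.2898
3 3 load 0.3265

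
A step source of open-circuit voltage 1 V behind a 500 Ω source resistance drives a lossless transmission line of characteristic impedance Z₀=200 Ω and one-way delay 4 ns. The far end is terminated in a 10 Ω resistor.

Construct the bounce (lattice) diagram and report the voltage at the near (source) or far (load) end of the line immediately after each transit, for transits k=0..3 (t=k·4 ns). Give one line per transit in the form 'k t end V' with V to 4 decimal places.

0 0 source 0.2857
1 4 load 0.0272
2 8 source -0.0836
3 12 load 0.0167

Γ_L=-0.904762, Γ_S=0.428571; launch V₁=1·200/700=0.285714
k=0 src: V=0.2857
k=1 load: inc=0.285714, refl=0.285714·-0.904762=-0.2585; V=0.000000+0.285714+-0.258503=0.0272
k=2 src: inc=-0.258503, refl=-0.258503·0.428571=-0.1108; V=0.285714+-0.258503+-0.110787=-0.0836
k=3 load: inc=-0.110787, refl=-0.110787·-0.904762=0.1002; V=0.027211+-0.110787+0.100236=0.0167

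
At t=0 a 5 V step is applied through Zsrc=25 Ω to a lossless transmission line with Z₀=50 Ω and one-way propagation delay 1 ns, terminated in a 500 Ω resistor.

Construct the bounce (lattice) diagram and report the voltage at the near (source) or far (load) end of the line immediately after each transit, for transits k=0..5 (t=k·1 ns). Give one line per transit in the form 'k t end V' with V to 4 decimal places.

Γ_L=0.818182, Γ_S=-0.333333; launch V₁=5·50/75=3.333333
k=0 src: V=3.3333
k=1 load: inc=3.333333, refl=3.333333·0.818182=2.7273; V=0.000000+3.333333+2.727273=6.0606
k=2 src: inc=2.727273, refl=2.727273·-0.333333=-0.9091; V=3.333333+2.727273+-0.909091=5.1515
k=3 load: inc=-0.909091, refl=-0.909091·0.818182=-0.7438; V=6.060606+-0.909091+-0.743802=4.4077
k=4 src: inc=-0.743802, refl=-0.743802·-0.333333=0.2479; V=5.151515+-0.743802+0.247934=4.6556
k=5 load: inc=0.247934, refl=0.247934·0.818182=0.2029; V=4.407713+0.247934+0.202855=4.8585

0 0 source 3.3333
1 1 load 6.0606
2 2 source 5.1515
3 3 load 4.4077
4 4 source 4.6556
5 5 load 4.8585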